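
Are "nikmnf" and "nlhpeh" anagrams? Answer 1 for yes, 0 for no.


Strings: "nikmnf", "nlhpeh"
Sorted first:  fikmnn
Sorted second: ehhlnp
Differ at position 0: 'f' vs 'e' => not anagrams

0


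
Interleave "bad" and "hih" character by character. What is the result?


Interleaving "bad" and "hih":
  Position 0: 'b' from first, 'h' from second => "bh"
  Position 1: 'a' from first, 'i' from second => "ai"
  Position 2: 'd' from first, 'h' from second => "dh"
Result: bhaidh

bhaidh


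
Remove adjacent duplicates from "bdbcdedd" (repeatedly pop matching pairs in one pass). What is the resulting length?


Input: bdbcdedd
Stack-based adjacent duplicate removal:
  Read 'b': push. Stack: b
  Read 'd': push. Stack: bd
  Read 'b': push. Stack: bdb
  Read 'c': push. Stack: bdbc
  Read 'd': push. Stack: bdbcd
  Read 'e': push. Stack: bdbcde
  Read 'd': push. Stack: bdbcded
  Read 'd': matches stack top 'd' => pop. Stack: bdbcde
Final stack: "bdbcde" (length 6)

6


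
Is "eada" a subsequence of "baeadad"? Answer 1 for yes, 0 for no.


Check if "eada" is a subsequence of "baeadad"
Greedy scan:
  Position 0 ('b'): no match needed
  Position 1 ('a'): no match needed
  Position 2 ('e'): matches sub[0] = 'e'
  Position 3 ('a'): matches sub[1] = 'a'
  Position 4 ('d'): matches sub[2] = 'd'
  Position 5 ('a'): matches sub[3] = 'a'
  Position 6 ('d'): no match needed
All 4 characters matched => is a subsequence

1


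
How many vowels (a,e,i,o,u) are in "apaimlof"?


Input: apaimlof
Checking each character:
  'a' at position 0: vowel (running total: 1)
  'p' at position 1: consonant
  'a' at position 2: vowel (running total: 2)
  'i' at position 3: vowel (running total: 3)
  'm' at position 4: consonant
  'l' at position 5: consonant
  'o' at position 6: vowel (running total: 4)
  'f' at position 7: consonant
Total vowels: 4

4


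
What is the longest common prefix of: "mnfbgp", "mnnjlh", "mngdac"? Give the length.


Words: mnfbgp, mnnjlh, mngdac
  Position 0: all 'm' => match
  Position 1: all 'n' => match
  Position 2: ('f', 'n', 'g') => mismatch, stop
LCP = "mn" (length 2)

2


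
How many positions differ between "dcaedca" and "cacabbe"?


Comparing "dcaedca" and "cacabbe" position by position:
  Position 0: 'd' vs 'c' => DIFFER
  Position 1: 'c' vs 'a' => DIFFER
  Position 2: 'a' vs 'c' => DIFFER
  Position 3: 'e' vs 'a' => DIFFER
  Position 4: 'd' vs 'b' => DIFFER
  Position 5: 'c' vs 'b' => DIFFER
  Position 6: 'a' vs 'e' => DIFFER
Positions that differ: 7

7


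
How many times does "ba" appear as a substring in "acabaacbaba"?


Searching for "ba" in "acabaacbaba"
Scanning each position:
  Position 0: "ac" => no
  Position 1: "ca" => no
  Position 2: "ab" => no
  Position 3: "ba" => MATCH
  Position 4: "aa" => no
  Position 5: "ac" => no
  Position 6: "cb" => no
  Position 7: "ba" => MATCH
  Position 8: "ab" => no
  Position 9: "ba" => MATCH
Total occurrences: 3

3


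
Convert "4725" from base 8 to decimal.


Input: "4725" in base 8
Positional expansion:
  Digit '4' (value 4) x 8^3 = 2048
  Digit '7' (value 7) x 8^2 = 448
  Digit '2' (value 2) x 8^1 = 16
  Digit '5' (value 5) x 8^0 = 5
Sum = 2517

2517


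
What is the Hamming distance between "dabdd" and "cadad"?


Comparing "dabdd" and "cadad" position by position:
  Position 0: 'd' vs 'c' => differ
  Position 1: 'a' vs 'a' => same
  Position 2: 'b' vs 'd' => differ
  Position 3: 'd' vs 'a' => differ
  Position 4: 'd' vs 'd' => same
Total differences (Hamming distance): 3

3


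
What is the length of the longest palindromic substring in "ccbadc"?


Input: "ccbadc"
Checking substrings for palindromes:
  [0:2] "cc" (len 2) => palindrome
Longest palindromic substring: "cc" with length 2

2


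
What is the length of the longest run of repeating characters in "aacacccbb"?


Input: "aacacccbb"
Scanning for longest run:
  Position 1 ('a'): continues run of 'a', length=2
  Position 2 ('c'): new char, reset run to 1
  Position 3 ('a'): new char, reset run to 1
  Position 4 ('c'): new char, reset run to 1
  Position 5 ('c'): continues run of 'c', length=2
  Position 6 ('c'): continues run of 'c', length=3
  Position 7 ('b'): new char, reset run to 1
  Position 8 ('b'): continues run of 'b', length=2
Longest run: 'c' with length 3

3


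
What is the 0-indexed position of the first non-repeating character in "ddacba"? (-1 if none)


Input: ddacba
Character frequencies:
  'a': 2
  'b': 1
  'c': 1
  'd': 2
Scanning left to right for freq == 1:
  Position 0 ('d'): freq=2, skip
  Position 1 ('d'): freq=2, skip
  Position 2 ('a'): freq=2, skip
  Position 3 ('c'): unique! => answer = 3

3


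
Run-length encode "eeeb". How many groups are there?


Input: eeeb
Scanning for consecutive runs:
  Group 1: 'e' x 3 (positions 0-2)
  Group 2: 'b' x 1 (positions 3-3)
Total groups: 2

2


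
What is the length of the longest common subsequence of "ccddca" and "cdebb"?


LCS of "ccddca" and "cdebb"
DP table:
           c    d    e    b    b
      0    0    0    0    0    0
  c   0    1    1    1    1    1
  c   0    1    1    1    1    1
  d   0    1    2    2    2    2
  d   0    1    2    2    2    2
  c   0    1    2    2    2    2
  a   0    1    2    2    2    2
LCS length = dp[6][5] = 2

2


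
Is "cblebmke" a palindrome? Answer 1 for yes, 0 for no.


Input: cblebmke
Reversed: ekmbelbc
  Compare pos 0 ('c') with pos 7 ('e'): MISMATCH
  Compare pos 1 ('b') with pos 6 ('k'): MISMATCH
  Compare pos 2 ('l') with pos 5 ('m'): MISMATCH
  Compare pos 3 ('e') with pos 4 ('b'): MISMATCH
Result: not a palindrome

0


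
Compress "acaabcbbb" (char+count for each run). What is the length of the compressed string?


Input: acaabcbbb
Runs:
  'a' x 1 => "a1"
  'c' x 1 => "c1"
  'a' x 2 => "a2"
  'b' x 1 => "b1"
  'c' x 1 => "c1"
  'b' x 3 => "b3"
Compressed: "a1c1a2b1c1b3"
Compressed length: 12

12


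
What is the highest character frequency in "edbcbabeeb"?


Input: edbcbabeeb
Character counts:
  'a': 1
  'b': 4
  'c': 1
  'd': 1
  'e': 3
Maximum frequency: 4

4


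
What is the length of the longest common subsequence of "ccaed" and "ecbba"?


LCS of "ccaed" and "ecbba"
DP table:
           e    c    b    b    a
      0    0    0    0    0    0
  c   0    0    1    1    1    1
  c   0    0    1    1    1    1
  a   0    0    1    1    1    2
  e   0    1    1    1    1    2
  d   0    1    1    1    1    2
LCS length = dp[5][5] = 2

2


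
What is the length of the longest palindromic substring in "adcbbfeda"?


Input: "adcbbfeda"
Checking substrings for palindromes:
  [3:5] "bb" (len 2) => palindrome
Longest palindromic substring: "bb" with length 2

2


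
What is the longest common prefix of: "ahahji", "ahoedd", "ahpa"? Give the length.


Words: ahahji, ahoedd, ahpa
  Position 0: all 'a' => match
  Position 1: all 'h' => match
  Position 2: ('a', 'o', 'p') => mismatch, stop
LCP = "ah" (length 2)

2


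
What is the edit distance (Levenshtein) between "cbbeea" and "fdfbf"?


Computing edit distance: "cbbeea" -> "fdfbf"
DP table:
           f    d    f    b    f
      0    1    2    3    4    5
  c   1    1    2    3    4    5
  b   2    2    2    3    3    4
  b   3    3    3    3    3    4
  e   4    4    4    4    4    4
  e   5    5    5    5    5    5
  a   6    6    6    6    6    6
Edit distance = dp[6][5] = 6

6


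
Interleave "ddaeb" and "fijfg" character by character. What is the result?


Interleaving "ddaeb" and "fijfg":
  Position 0: 'd' from first, 'f' from second => "df"
  Position 1: 'd' from first, 'i' from second => "di"
  Position 2: 'a' from first, 'j' from second => "aj"
  Position 3: 'e' from first, 'f' from second => "ef"
  Position 4: 'b' from first, 'g' from second => "bg"
Result: dfdiajefbg

dfdiajefbg


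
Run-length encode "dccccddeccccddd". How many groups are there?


Input: dccccddeccccddd
Scanning for consecutive runs:
  Group 1: 'd' x 1 (positions 0-0)
  Group 2: 'c' x 4 (positions 1-4)
  Group 3: 'd' x 2 (positions 5-6)
  Group 4: 'e' x 1 (positions 7-7)
  Group 5: 'c' x 4 (positions 8-11)
  Group 6: 'd' x 3 (positions 12-14)
Total groups: 6

6


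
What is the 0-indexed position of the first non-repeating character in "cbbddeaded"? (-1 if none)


Input: cbbddeaded
Character frequencies:
  'a': 1
  'b': 2
  'c': 1
  'd': 4
  'e': 2
Scanning left to right for freq == 1:
  Position 0 ('c'): unique! => answer = 0

0


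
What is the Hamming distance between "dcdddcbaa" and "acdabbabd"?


Comparing "dcdddcbaa" and "acdabbabd" position by position:
  Position 0: 'd' vs 'a' => differ
  Position 1: 'c' vs 'c' => same
  Position 2: 'd' vs 'd' => same
  Position 3: 'd' vs 'a' => differ
  Position 4: 'd' vs 'b' => differ
  Position 5: 'c' vs 'b' => differ
  Position 6: 'b' vs 'a' => differ
  Position 7: 'a' vs 'b' => differ
  Position 8: 'a' vs 'd' => differ
Total differences (Hamming distance): 7

7


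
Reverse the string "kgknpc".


Input: kgknpc
Reading characters right to left:
  Position 5: 'c'
  Position 4: 'p'
  Position 3: 'n'
  Position 2: 'k'
  Position 1: 'g'
  Position 0: 'k'
Reversed: cpnkgk

cpnkgk


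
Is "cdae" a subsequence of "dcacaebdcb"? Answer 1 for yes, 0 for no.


Check if "cdae" is a subsequence of "dcacaebdcb"
Greedy scan:
  Position 0 ('d'): no match needed
  Position 1 ('c'): matches sub[0] = 'c'
  Position 2 ('a'): no match needed
  Position 3 ('c'): no match needed
  Position 4 ('a'): no match needed
  Position 5 ('e'): no match needed
  Position 6 ('b'): no match needed
  Position 7 ('d'): matches sub[1] = 'd'
  Position 8 ('c'): no match needed
  Position 9 ('b'): no match needed
Only matched 2/4 characters => not a subsequence

0


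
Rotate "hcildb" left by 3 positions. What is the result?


Input: "hcildb", rotate left by 3
First 3 characters: "hci"
Remaining characters: "ldb"
Concatenate remaining + first: "ldb" + "hci" = "ldbhci"

ldbhci


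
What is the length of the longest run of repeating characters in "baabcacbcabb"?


Input: "baabcacbcabb"
Scanning for longest run:
  Position 1 ('a'): new char, reset run to 1
  Position 2 ('a'): continues run of 'a', length=2
  Position 3 ('b'): new char, reset run to 1
  Position 4 ('c'): new char, reset run to 1
  Position 5 ('a'): new char, reset run to 1
  Position 6 ('c'): new char, reset run to 1
  Position 7 ('b'): new char, reset run to 1
  Position 8 ('c'): new char, reset run to 1
  Position 9 ('a'): new char, reset run to 1
  Position 10 ('b'): new char, reset run to 1
  Position 11 ('b'): continues run of 'b', length=2
Longest run: 'a' with length 2

2


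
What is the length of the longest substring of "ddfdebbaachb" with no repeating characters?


Input: "ddfdebbaachb"
Sliding window (track last position of each char):
  Position 0 ('d'): window [0,0] length 1 -- new best
  Position 1 ('d'): repeat (last at 0), move window start to 1
  Position 1 ('d'): window [1,1] length 1
  Position 2 ('f'): window [1,2] length 2 -- new best
  Position 3 ('d'): repeat (last at 1), move window start to 2
  Position 3 ('d'): window [2,3] length 2
  Position 4 ('e'): window [2,4] length 3 -- new best
  Position 5 ('b'): window [2,5] length 4 -- new best
  Position 6 ('b'): repeat (last at 5), move window start to 6
  Position 6 ('b'): window [6,6] length 1
  Position 7 ('a'): window [6,7] length 2
  Position 8 ('a'): repeat (last at 7), move window start to 8
  Position 8 ('a'): window [8,8] length 1
  Position 9 ('c'): window [8,9] length 2
  Position 10 ('h'): window [8,10] length 3
  Position 11 ('b'): window [8,11] length 4
Longest substring with no repeats: "fdeb" with length 4

4


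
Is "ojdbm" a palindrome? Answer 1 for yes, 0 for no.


Input: ojdbm
Reversed: mbdjo
  Compare pos 0 ('o') with pos 4 ('m'): MISMATCH
  Compare pos 1 ('j') with pos 3 ('b'): MISMATCH
Result: not a palindrome

0


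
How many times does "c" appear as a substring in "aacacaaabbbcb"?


Searching for "c" in "aacacaaabbbcb"
Scanning each position:
  Position 0: "a" => no
  Position 1: "a" => no
  Position 2: "c" => MATCH
  Position 3: "a" => no
  Position 4: "c" => MATCH
  Position 5: "a" => no
  Position 6: "a" => no
  Position 7: "a" => no
  Position 8: "b" => no
  Position 9: "b" => no
  Position 10: "b" => no
  Position 11: "c" => MATCH
  Position 12: "b" => no
Total occurrences: 3

3


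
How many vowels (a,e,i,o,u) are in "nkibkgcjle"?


Input: nkibkgcjle
Checking each character:
  'n' at position 0: consonant
  'k' at position 1: consonant
  'i' at position 2: vowel (running total: 1)
  'b' at position 3: consonant
  'k' at position 4: consonant
  'g' at position 5: consonant
  'c' at position 6: consonant
  'j' at position 7: consonant
  'l' at position 8: consonant
  'e' at position 9: vowel (running total: 2)
Total vowels: 2

2


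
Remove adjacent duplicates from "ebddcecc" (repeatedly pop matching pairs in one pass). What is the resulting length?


Input: ebddcecc
Stack-based adjacent duplicate removal:
  Read 'e': push. Stack: e
  Read 'b': push. Stack: eb
  Read 'd': push. Stack: ebd
  Read 'd': matches stack top 'd' => pop. Stack: eb
  Read 'c': push. Stack: ebc
  Read 'e': push. Stack: ebce
  Read 'c': push. Stack: ebcec
  Read 'c': matches stack top 'c' => pop. Stack: ebce
Final stack: "ebce" (length 4)

4


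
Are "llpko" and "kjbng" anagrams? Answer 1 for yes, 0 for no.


Strings: "llpko", "kjbng"
Sorted first:  kllop
Sorted second: bgjkn
Differ at position 0: 'k' vs 'b' => not anagrams

0


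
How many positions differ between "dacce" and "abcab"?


Comparing "dacce" and "abcab" position by position:
  Position 0: 'd' vs 'a' => DIFFER
  Position 1: 'a' vs 'b' => DIFFER
  Position 2: 'c' vs 'c' => same
  Position 3: 'c' vs 'a' => DIFFER
  Position 4: 'e' vs 'b' => DIFFER
Positions that differ: 4

4


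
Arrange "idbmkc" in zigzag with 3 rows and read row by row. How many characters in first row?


Zigzag "idbmkc" into 3 rows:
Placing characters:
  'i' => row 0
  'd' => row 1
  'b' => row 2
  'm' => row 1
  'k' => row 0
  'c' => row 1
Rows:
  Row 0: "ik"
  Row 1: "dmc"
  Row 2: "b"
First row length: 2

2


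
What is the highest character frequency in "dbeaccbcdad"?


Input: dbeaccbcdad
Character counts:
  'a': 2
  'b': 2
  'c': 3
  'd': 3
  'e': 1
Maximum frequency: 3

3


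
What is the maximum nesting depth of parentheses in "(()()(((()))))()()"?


Input: "(()()(((()))))()()"
Tracking depth:
  Position 0 '(': depth becomes 1
  Position 1 '(': depth becomes 2
  Position 2 ')': depth becomes 1
  Position 3 '(': depth becomes 2
  Position 4 ')': depth becomes 1
  Position 5 '(': depth becomes 2
  Position 6 '(': depth becomes 3
  Position 7 '(': depth becomes 4
  Position 8 '(': depth becomes 5
  Position 9 ')': depth becomes 4
  Position 10 ')': depth becomes 3
  Position 11 ')': depth becomes 2
  Position 12 ')': depth becomes 1
  Position 13 ')': depth becomes 0
  Position 14 '(': depth becomes 1
  Position 15 ')': depth becomes 0
  Position 16 '(': depth becomes 1
  Position 17 ')': depth becomes 0
Maximum depth reached: 5

5


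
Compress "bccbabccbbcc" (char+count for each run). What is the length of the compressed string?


Input: bccbabccbbcc
Runs:
  'b' x 1 => "b1"
  'c' x 2 => "c2"
  'b' x 1 => "b1"
  'a' x 1 => "a1"
  'b' x 1 => "b1"
  'c' x 2 => "c2"
  'b' x 2 => "b2"
  'c' x 2 => "c2"
Compressed: "b1c2b1a1b1c2b2c2"
Compressed length: 16

16


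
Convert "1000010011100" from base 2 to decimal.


Input: "1000010011100" in base 2
Positional expansion:
  Digit '1' (value 1) x 2^12 = 4096
  Digit '0' (value 0) x 2^11 = 0
  Digit '0' (value 0) x 2^10 = 0
  Digit '0' (value 0) x 2^9 = 0
  Digit '0' (value 0) x 2^8 = 0
  Digit '1' (value 1) x 2^7 = 128
  Digit '0' (value 0) x 2^6 = 0
  Digit '0' (value 0) x 2^5 = 0
  Digit '1' (value 1) x 2^4 = 16
  Digit '1' (value 1) x 2^3 = 8
  Digit '1' (value 1) x 2^2 = 4
  Digit '0' (value 0) x 2^1 = 0
  Digit '0' (value 0) x 2^0 = 0
Sum = 4252

4252


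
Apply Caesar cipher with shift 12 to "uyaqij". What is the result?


Caesar cipher: shift "uyaqij" by 12
  'u' (pos 20) + 12 = pos 6 = 'g'
  'y' (pos 24) + 12 = pos 10 = 'k'
  'a' (pos 0) + 12 = pos 12 = 'm'
  'q' (pos 16) + 12 = pos 2 = 'c'
  'i' (pos 8) + 12 = pos 20 = 'u'
  'j' (pos 9) + 12 = pos 21 = 'v'
Result: gkmcuv

gkmcuv


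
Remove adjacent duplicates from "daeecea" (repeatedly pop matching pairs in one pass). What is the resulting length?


Input: daeecea
Stack-based adjacent duplicate removal:
  Read 'd': push. Stack: d
  Read 'a': push. Stack: da
  Read 'e': push. Stack: dae
  Read 'e': matches stack top 'e' => pop. Stack: da
  Read 'c': push. Stack: dac
  Read 'e': push. Stack: dace
  Read 'a': push. Stack: dacea
Final stack: "dacea" (length 5)

5


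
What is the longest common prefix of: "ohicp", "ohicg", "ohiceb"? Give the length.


Words: ohicp, ohicg, ohiceb
  Position 0: all 'o' => match
  Position 1: all 'h' => match
  Position 2: all 'i' => match
  Position 3: all 'c' => match
  Position 4: ('p', 'g', 'e') => mismatch, stop
LCP = "ohic" (length 4)

4


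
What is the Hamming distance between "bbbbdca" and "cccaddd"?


Comparing "bbbbdca" and "cccaddd" position by position:
  Position 0: 'b' vs 'c' => differ
  Position 1: 'b' vs 'c' => differ
  Position 2: 'b' vs 'c' => differ
  Position 3: 'b' vs 'a' => differ
  Position 4: 'd' vs 'd' => same
  Position 5: 'c' vs 'd' => differ
  Position 6: 'a' vs 'd' => differ
Total differences (Hamming distance): 6

6


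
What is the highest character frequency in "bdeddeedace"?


Input: bdeddeedace
Character counts:
  'a': 1
  'b': 1
  'c': 1
  'd': 4
  'e': 4
Maximum frequency: 4

4


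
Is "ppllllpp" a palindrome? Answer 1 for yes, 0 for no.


Input: ppllllpp
Reversed: ppllllpp
  Compare pos 0 ('p') with pos 7 ('p'): match
  Compare pos 1 ('p') with pos 6 ('p'): match
  Compare pos 2 ('l') with pos 5 ('l'): match
  Compare pos 3 ('l') with pos 4 ('l'): match
Result: palindrome

1


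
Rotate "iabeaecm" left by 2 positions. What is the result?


Input: "iabeaecm", rotate left by 2
First 2 characters: "ia"
Remaining characters: "beaecm"
Concatenate remaining + first: "beaecm" + "ia" = "beaecmia"

beaecmia


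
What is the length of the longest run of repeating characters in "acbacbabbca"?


Input: "acbacbabbca"
Scanning for longest run:
  Position 1 ('c'): new char, reset run to 1
  Position 2 ('b'): new char, reset run to 1
  Position 3 ('a'): new char, reset run to 1
  Position 4 ('c'): new char, reset run to 1
  Position 5 ('b'): new char, reset run to 1
  Position 6 ('a'): new char, reset run to 1
  Position 7 ('b'): new char, reset run to 1
  Position 8 ('b'): continues run of 'b', length=2
  Position 9 ('c'): new char, reset run to 1
  Position 10 ('a'): new char, reset run to 1
Longest run: 'b' with length 2

2


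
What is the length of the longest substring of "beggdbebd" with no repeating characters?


Input: "beggdbebd"
Sliding window (track last position of each char):
  Position 0 ('b'): window [0,0] length 1 -- new best
  Position 1 ('e'): window [0,1] length 2 -- new best
  Position 2 ('g'): window [0,2] length 3 -- new best
  Position 3 ('g'): repeat (last at 2), move window start to 3
  Position 3 ('g'): window [3,3] length 1
  Position 4 ('d'): window [3,4] length 2
  Position 5 ('b'): window [3,5] length 3
  Position 6 ('e'): window [3,6] length 4 -- new best
  Position 7 ('b'): repeat (last at 5), move window start to 6
  Position 7 ('b'): window [6,7] length 2
  Position 8 ('d'): window [6,8] length 3
Longest substring with no repeats: "gdbe" with length 4

4


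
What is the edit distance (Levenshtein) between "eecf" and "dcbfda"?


Computing edit distance: "eecf" -> "dcbfda"
DP table:
           d    c    b    f    d    a
      0    1    2    3    4    5    6
  e   1    1    2    3    4    5    6
  e   2    2    2    3    4    5    6
  c   3    3    2    3    4    5    6
  f   4    4    3    3    3    4    5
Edit distance = dp[4][6] = 5

5


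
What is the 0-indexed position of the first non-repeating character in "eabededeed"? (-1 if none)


Input: eabededeed
Character frequencies:
  'a': 1
  'b': 1
  'd': 3
  'e': 5
Scanning left to right for freq == 1:
  Position 0 ('e'): freq=5, skip
  Position 1 ('a'): unique! => answer = 1

1


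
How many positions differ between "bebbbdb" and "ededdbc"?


Comparing "bebbbdb" and "ededdbc" position by position:
  Position 0: 'b' vs 'e' => DIFFER
  Position 1: 'e' vs 'd' => DIFFER
  Position 2: 'b' vs 'e' => DIFFER
  Position 3: 'b' vs 'd' => DIFFER
  Position 4: 'b' vs 'd' => DIFFER
  Position 5: 'd' vs 'b' => DIFFER
  Position 6: 'b' vs 'c' => DIFFER
Positions that differ: 7

7


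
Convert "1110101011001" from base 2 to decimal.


Input: "1110101011001" in base 2
Positional expansion:
  Digit '1' (value 1) x 2^12 = 4096
  Digit '1' (value 1) x 2^11 = 2048
  Digit '1' (value 1) x 2^10 = 1024
  Digit '0' (value 0) x 2^9 = 0
  Digit '1' (value 1) x 2^8 = 256
  Digit '0' (value 0) x 2^7 = 0
  Digit '1' (value 1) x 2^6 = 64
  Digit '0' (value 0) x 2^5 = 0
  Digit '1' (value 1) x 2^4 = 16
  Digit '1' (value 1) x 2^3 = 8
  Digit '0' (value 0) x 2^2 = 0
  Digit '0' (value 0) x 2^1 = 0
  Digit '1' (value 1) x 2^0 = 1
Sum = 7513

7513


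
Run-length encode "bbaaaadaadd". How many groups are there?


Input: bbaaaadaadd
Scanning for consecutive runs:
  Group 1: 'b' x 2 (positions 0-1)
  Group 2: 'a' x 4 (positions 2-5)
  Group 3: 'd' x 1 (positions 6-6)
  Group 4: 'a' x 2 (positions 7-8)
  Group 5: 'd' x 2 (positions 9-10)
Total groups: 5

5


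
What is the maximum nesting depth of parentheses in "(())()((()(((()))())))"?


Input: "(())()((()(((()))())))"
Tracking depth:
  Position 0 '(': depth becomes 1
  Position 1 '(': depth becomes 2
  Position 2 ')': depth becomes 1
  Position 3 ')': depth becomes 0
  Position 4 '(': depth becomes 1
  Position 5 ')': depth becomes 0
  Position 6 '(': depth becomes 1
  Position 7 '(': depth becomes 2
  Position 8 '(': depth becomes 3
  Position 9 ')': depth becomes 2
  Position 10 '(': depth becomes 3
  Position 11 '(': depth becomes 4
  Position 12 '(': depth becomes 5
  Position 13 '(': depth becomes 6
  Position 14 ')': depth becomes 5
  Position 15 ')': depth becomes 4
  Position 16 ')': depth becomes 3
  Position 17 '(': depth becomes 4
  Position 18 ')': depth becomes 3
  Position 19 ')': depth becomes 2
  Position 20 ')': depth becomes 1
  Position 21 ')': depth becomes 0
Maximum depth reached: 6

6


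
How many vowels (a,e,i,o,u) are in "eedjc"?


Input: eedjc
Checking each character:
  'e' at position 0: vowel (running total: 1)
  'e' at position 1: vowel (running total: 2)
  'd' at position 2: consonant
  'j' at position 3: consonant
  'c' at position 4: consonant
Total vowels: 2

2


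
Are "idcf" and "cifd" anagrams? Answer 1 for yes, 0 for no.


Strings: "idcf", "cifd"
Sorted first:  cdfi
Sorted second: cdfi
Sorted forms match => anagrams

1


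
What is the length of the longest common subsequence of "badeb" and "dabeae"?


LCS of "badeb" and "dabeae"
DP table:
           d    a    b    e    a    e
      0    0    0    0    0    0    0
  b   0    0    0    1    1    1    1
  a   0    0    1    1    1    2    2
  d   0    1    1    1    1    2    2
  e   0    1    1    1    2    2    3
  b   0    1    1    2    2    2    3
LCS length = dp[5][6] = 3

3


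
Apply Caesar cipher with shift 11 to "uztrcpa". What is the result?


Caesar cipher: shift "uztrcpa" by 11
  'u' (pos 20) + 11 = pos 5 = 'f'
  'z' (pos 25) + 11 = pos 10 = 'k'
  't' (pos 19) + 11 = pos 4 = 'e'
  'r' (pos 17) + 11 = pos 2 = 'c'
  'c' (pos 2) + 11 = pos 13 = 'n'
  'p' (pos 15) + 11 = pos 0 = 'a'
  'a' (pos 0) + 11 = pos 11 = 'l'
Result: fkecnal

fkecnal


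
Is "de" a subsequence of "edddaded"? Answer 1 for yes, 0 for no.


Check if "de" is a subsequence of "edddaded"
Greedy scan:
  Position 0 ('e'): no match needed
  Position 1 ('d'): matches sub[0] = 'd'
  Position 2 ('d'): no match needed
  Position 3 ('d'): no match needed
  Position 4 ('a'): no match needed
  Position 5 ('d'): no match needed
  Position 6 ('e'): matches sub[1] = 'e'
  Position 7 ('d'): no match needed
All 2 characters matched => is a subsequence

1


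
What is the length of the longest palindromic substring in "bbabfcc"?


Input: "bbabfcc"
Checking substrings for palindromes:
  [1:4] "bab" (len 3) => palindrome
  [0:2] "bb" (len 2) => palindrome
  [5:7] "cc" (len 2) => palindrome
Longest palindromic substring: "bab" with length 3

3


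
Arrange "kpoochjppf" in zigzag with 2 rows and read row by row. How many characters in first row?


Zigzag "kpoochjppf" into 2 rows:
Placing characters:
  'k' => row 0
  'p' => row 1
  'o' => row 0
  'o' => row 1
  'c' => row 0
  'h' => row 1
  'j' => row 0
  'p' => row 1
  'p' => row 0
  'f' => row 1
Rows:
  Row 0: "kocjp"
  Row 1: "pohpf"
First row length: 5

5


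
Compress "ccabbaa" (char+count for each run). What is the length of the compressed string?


Input: ccabbaa
Runs:
  'c' x 2 => "c2"
  'a' x 1 => "a1"
  'b' x 2 => "b2"
  'a' x 2 => "a2"
Compressed: "c2a1b2a2"
Compressed length: 8

8


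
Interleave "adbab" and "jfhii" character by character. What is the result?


Interleaving "adbab" and "jfhii":
  Position 0: 'a' from first, 'j' from second => "aj"
  Position 1: 'd' from first, 'f' from second => "df"
  Position 2: 'b' from first, 'h' from second => "bh"
  Position 3: 'a' from first, 'i' from second => "ai"
  Position 4: 'b' from first, 'i' from second => "bi"
Result: ajdfbhaibi

ajdfbhaibi


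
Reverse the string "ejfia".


Input: ejfia
Reading characters right to left:
  Position 4: 'a'
  Position 3: 'i'
  Position 2: 'f'
  Position 1: 'j'
  Position 0: 'e'
Reversed: aifje

aifje


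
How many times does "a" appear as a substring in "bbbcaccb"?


Searching for "a" in "bbbcaccb"
Scanning each position:
  Position 0: "b" => no
  Position 1: "b" => no
  Position 2: "b" => no
  Position 3: "c" => no
  Position 4: "a" => MATCH
  Position 5: "c" => no
  Position 6: "c" => no
  Position 7: "b" => no
Total occurrences: 1

1


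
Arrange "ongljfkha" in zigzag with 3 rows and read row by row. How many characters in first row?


Zigzag "ongljfkha" into 3 rows:
Placing characters:
  'o' => row 0
  'n' => row 1
  'g' => row 2
  'l' => row 1
  'j' => row 0
  'f' => row 1
  'k' => row 2
  'h' => row 1
  'a' => row 0
Rows:
  Row 0: "oja"
  Row 1: "nlfh"
  Row 2: "gk"
First row length: 3

3


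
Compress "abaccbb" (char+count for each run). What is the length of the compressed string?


Input: abaccbb
Runs:
  'a' x 1 => "a1"
  'b' x 1 => "b1"
  'a' x 1 => "a1"
  'c' x 2 => "c2"
  'b' x 2 => "b2"
Compressed: "a1b1a1c2b2"
Compressed length: 10

10


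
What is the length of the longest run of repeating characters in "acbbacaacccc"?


Input: "acbbacaacccc"
Scanning for longest run:
  Position 1 ('c'): new char, reset run to 1
  Position 2 ('b'): new char, reset run to 1
  Position 3 ('b'): continues run of 'b', length=2
  Position 4 ('a'): new char, reset run to 1
  Position 5 ('c'): new char, reset run to 1
  Position 6 ('a'): new char, reset run to 1
  Position 7 ('a'): continues run of 'a', length=2
  Position 8 ('c'): new char, reset run to 1
  Position 9 ('c'): continues run of 'c', length=2
  Position 10 ('c'): continues run of 'c', length=3
  Position 11 ('c'): continues run of 'c', length=4
Longest run: 'c' with length 4

4


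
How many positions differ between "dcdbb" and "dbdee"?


Comparing "dcdbb" and "dbdee" position by position:
  Position 0: 'd' vs 'd' => same
  Position 1: 'c' vs 'b' => DIFFER
  Position 2: 'd' vs 'd' => same
  Position 3: 'b' vs 'e' => DIFFER
  Position 4: 'b' vs 'e' => DIFFER
Positions that differ: 3

3


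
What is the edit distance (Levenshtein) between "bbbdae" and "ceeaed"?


Computing edit distance: "bbbdae" -> "ceeaed"
DP table:
           c    e    e    a    e    d
      0    1    2    3    4    5    6
  b   1    1    2    3    4    5    6
  b   2    2    2    3    4    5    6
  b   3    3    3    3    4    5    6
  d   4    4    4    4    4    5    5
  a   5    5    5    5    4    5    6
  e   6    6    5    5    5    4    5
Edit distance = dp[6][6] = 5

5


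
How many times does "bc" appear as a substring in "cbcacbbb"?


Searching for "bc" in "cbcacbbb"
Scanning each position:
  Position 0: "cb" => no
  Position 1: "bc" => MATCH
  Position 2: "ca" => no
  Position 3: "ac" => no
  Position 4: "cb" => no
  Position 5: "bb" => no
  Position 6: "bb" => no
Total occurrences: 1

1


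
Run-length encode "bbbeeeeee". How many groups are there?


Input: bbbeeeeee
Scanning for consecutive runs:
  Group 1: 'b' x 3 (positions 0-2)
  Group 2: 'e' x 6 (positions 3-8)
Total groups: 2

2


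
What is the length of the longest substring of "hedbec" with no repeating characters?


Input: "hedbec"
Sliding window (track last position of each char):
  Position 0 ('h'): window [0,0] length 1 -- new best
  Position 1 ('e'): window [0,1] length 2 -- new best
  Position 2 ('d'): window [0,2] length 3 -- new best
  Position 3 ('b'): window [0,3] length 4 -- new best
  Position 4 ('e'): repeat (last at 1), move window start to 2
  Position 4 ('e'): window [2,4] length 3
  Position 5 ('c'): window [2,5] length 4
Longest substring with no repeats: "hedb" with length 4

4


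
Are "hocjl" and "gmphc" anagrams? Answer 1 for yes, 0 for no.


Strings: "hocjl", "gmphc"
Sorted first:  chjlo
Sorted second: cghmp
Differ at position 1: 'h' vs 'g' => not anagrams

0


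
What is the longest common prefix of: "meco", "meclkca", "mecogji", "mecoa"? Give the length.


Words: meco, meclkca, mecogji, mecoa
  Position 0: all 'm' => match
  Position 1: all 'e' => match
  Position 2: all 'c' => match
  Position 3: ('o', 'l', 'o', 'o') => mismatch, stop
LCP = "mec" (length 3)

3


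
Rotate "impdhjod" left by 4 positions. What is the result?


Input: "impdhjod", rotate left by 4
First 4 characters: "impd"
Remaining characters: "hjod"
Concatenate remaining + first: "hjod" + "impd" = "hjodimpd"

hjodimpd


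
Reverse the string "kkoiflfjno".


Input: kkoiflfjno
Reading characters right to left:
  Position 9: 'o'
  Position 8: 'n'
  Position 7: 'j'
  Position 6: 'f'
  Position 5: 'l'
  Position 4: 'f'
  Position 3: 'i'
  Position 2: 'o'
  Position 1: 'k'
  Position 0: 'k'
Reversed: onjflfiokk

onjflfiokk


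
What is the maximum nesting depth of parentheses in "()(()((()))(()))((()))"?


Input: "()(()((()))(()))((()))"
Tracking depth:
  Position 0 '(': depth becomes 1
  Position 1 ')': depth becomes 0
  Position 2 '(': depth becomes 1
  Position 3 '(': depth becomes 2
  Position 4 ')': depth becomes 1
  Position 5 '(': depth becomes 2
  Position 6 '(': depth becomes 3
  Position 7 '(': depth becomes 4
  Position 8 ')': depth becomes 3
  Position 9 ')': depth becomes 2
  Position 10 ')': depth becomes 1
  Position 11 '(': depth becomes 2
  Position 12 '(': depth becomes 3
  Position 13 ')': depth becomes 2
  Position 14 ')': depth becomes 1
  Position 15 ')': depth becomes 0
  Position 16 '(': depth becomes 1
  Position 17 '(': depth becomes 2
  Position 18 '(': depth becomes 3
  Position 19 ')': depth becomes 2
  Position 20 ')': depth becomes 1
  Position 21 ')': depth becomes 0
Maximum depth reached: 4

4


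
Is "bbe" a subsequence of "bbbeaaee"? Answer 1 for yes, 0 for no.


Check if "bbe" is a subsequence of "bbbeaaee"
Greedy scan:
  Position 0 ('b'): matches sub[0] = 'b'
  Position 1 ('b'): matches sub[1] = 'b'
  Position 2 ('b'): no match needed
  Position 3 ('e'): matches sub[2] = 'e'
  Position 4 ('a'): no match needed
  Position 5 ('a'): no match needed
  Position 6 ('e'): no match needed
  Position 7 ('e'): no match needed
All 3 characters matched => is a subsequence

1


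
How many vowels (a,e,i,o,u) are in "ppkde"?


Input: ppkde
Checking each character:
  'p' at position 0: consonant
  'p' at position 1: consonant
  'k' at position 2: consonant
  'd' at position 3: consonant
  'e' at position 4: vowel (running total: 1)
Total vowels: 1

1


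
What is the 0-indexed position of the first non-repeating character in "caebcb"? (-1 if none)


Input: caebcb
Character frequencies:
  'a': 1
  'b': 2
  'c': 2
  'e': 1
Scanning left to right for freq == 1:
  Position 0 ('c'): freq=2, skip
  Position 1 ('a'): unique! => answer = 1

1


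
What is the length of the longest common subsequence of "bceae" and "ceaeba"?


LCS of "bceae" and "ceaeba"
DP table:
           c    e    a    e    b    a
      0    0    0    0    0    0    0
  b   0    0    0    0    0    1    1
  c   0    1    1    1    1    1    1
  e   0    1    2    2    2    2    2
  a   0    1    2    3    3    3    3
  e   0    1    2    3    4    4    4
LCS length = dp[5][6] = 4

4


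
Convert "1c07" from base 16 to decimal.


Input: "1c07" in base 16
Positional expansion:
  Digit '1' (value 1) x 16^3 = 4096
  Digit 'c' (value 12) x 16^2 = 3072
  Digit '0' (value 0) x 16^1 = 0
  Digit '7' (value 7) x 16^0 = 7
Sum = 7175

7175


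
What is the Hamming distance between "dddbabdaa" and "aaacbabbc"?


Comparing "dddbabdaa" and "aaacbabbc" position by position:
  Position 0: 'd' vs 'a' => differ
  Position 1: 'd' vs 'a' => differ
  Position 2: 'd' vs 'a' => differ
  Position 3: 'b' vs 'c' => differ
  Position 4: 'a' vs 'b' => differ
  Position 5: 'b' vs 'a' => differ
  Position 6: 'd' vs 'b' => differ
  Position 7: 'a' vs 'b' => differ
  Position 8: 'a' vs 'c' => differ
Total differences (Hamming distance): 9

9


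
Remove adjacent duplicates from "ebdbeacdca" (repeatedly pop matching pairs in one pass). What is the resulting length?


Input: ebdbeacdca
Stack-based adjacent duplicate removal:
  Read 'e': push. Stack: e
  Read 'b': push. Stack: eb
  Read 'd': push. Stack: ebd
  Read 'b': push. Stack: ebdb
  Read 'e': push. Stack: ebdbe
  Read 'a': push. Stack: ebdbea
  Read 'c': push. Stack: ebdbeac
  Read 'd': push. Stack: ebdbeacd
  Read 'c': push. Stack: ebdbeacdc
  Read 'a': push. Stack: ebdbeacdca
Final stack: "ebdbeacdca" (length 10)

10


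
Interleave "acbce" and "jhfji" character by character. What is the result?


Interleaving "acbce" and "jhfji":
  Position 0: 'a' from first, 'j' from second => "aj"
  Position 1: 'c' from first, 'h' from second => "ch"
  Position 2: 'b' from first, 'f' from second => "bf"
  Position 3: 'c' from first, 'j' from second => "cj"
  Position 4: 'e' from first, 'i' from second => "ei"
Result: ajchbfcjei

ajchbfcjei


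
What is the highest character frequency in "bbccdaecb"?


Input: bbccdaecb
Character counts:
  'a': 1
  'b': 3
  'c': 3
  'd': 1
  'e': 1
Maximum frequency: 3

3


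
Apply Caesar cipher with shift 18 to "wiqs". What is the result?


Caesar cipher: shift "wiqs" by 18
  'w' (pos 22) + 18 = pos 14 = 'o'
  'i' (pos 8) + 18 = pos 0 = 'a'
  'q' (pos 16) + 18 = pos 8 = 'i'
  's' (pos 18) + 18 = pos 10 = 'k'
Result: oaik

oaik


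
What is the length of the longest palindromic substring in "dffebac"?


Input: "dffebac"
Checking substrings for palindromes:
  [1:3] "ff" (len 2) => palindrome
Longest palindromic substring: "ff" with length 2

2


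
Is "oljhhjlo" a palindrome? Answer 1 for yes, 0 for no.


Input: oljhhjlo
Reversed: oljhhjlo
  Compare pos 0 ('o') with pos 7 ('o'): match
  Compare pos 1 ('l') with pos 6 ('l'): match
  Compare pos 2 ('j') with pos 5 ('j'): match
  Compare pos 3 ('h') with pos 4 ('h'): match
Result: palindrome

1


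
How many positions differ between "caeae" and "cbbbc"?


Comparing "caeae" and "cbbbc" position by position:
  Position 0: 'c' vs 'c' => same
  Position 1: 'a' vs 'b' => DIFFER
  Position 2: 'e' vs 'b' => DIFFER
  Position 3: 'a' vs 'b' => DIFFER
  Position 4: 'e' vs 'c' => DIFFER
Positions that differ: 4

4


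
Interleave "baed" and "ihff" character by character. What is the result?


Interleaving "baed" and "ihff":
  Position 0: 'b' from first, 'i' from second => "bi"
  Position 1: 'a' from first, 'h' from second => "ah"
  Position 2: 'e' from first, 'f' from second => "ef"
  Position 3: 'd' from first, 'f' from second => "df"
Result: biahefdf

biahefdf


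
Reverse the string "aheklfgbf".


Input: aheklfgbf
Reading characters right to left:
  Position 8: 'f'
  Position 7: 'b'
  Position 6: 'g'
  Position 5: 'f'
  Position 4: 'l'
  Position 3: 'k'
  Position 2: 'e'
  Position 1: 'h'
  Position 0: 'a'
Reversed: fbgflkeha

fbgflkeha


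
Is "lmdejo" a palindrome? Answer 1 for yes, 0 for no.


Input: lmdejo
Reversed: ojedml
  Compare pos 0 ('l') with pos 5 ('o'): MISMATCH
  Compare pos 1 ('m') with pos 4 ('j'): MISMATCH
  Compare pos 2 ('d') with pos 3 ('e'): MISMATCH
Result: not a palindrome

0


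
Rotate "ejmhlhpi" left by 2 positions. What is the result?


Input: "ejmhlhpi", rotate left by 2
First 2 characters: "ej"
Remaining characters: "mhlhpi"
Concatenate remaining + first: "mhlhpi" + "ej" = "mhlhpiej"

mhlhpiej


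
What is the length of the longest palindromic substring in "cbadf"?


Input: "cbadf"
Checking substrings for palindromes:
  No multi-char palindromic substrings found
Longest palindromic substring: "c" with length 1

1


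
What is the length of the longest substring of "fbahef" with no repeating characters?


Input: "fbahef"
Sliding window (track last position of each char):
  Position 0 ('f'): window [0,0] length 1 -- new best
  Position 1 ('b'): window [0,1] length 2 -- new best
  Position 2 ('a'): window [0,2] length 3 -- new best
  Position 3 ('h'): window [0,3] length 4 -- new best
  Position 4 ('e'): window [0,4] length 5 -- new best
  Position 5 ('f'): repeat (last at 0), move window start to 1
  Position 5 ('f'): window [1,5] length 5
Longest substring with no repeats: "fbahe" with length 5

5


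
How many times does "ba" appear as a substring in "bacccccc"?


Searching for "ba" in "bacccccc"
Scanning each position:
  Position 0: "ba" => MATCH
  Position 1: "ac" => no
  Position 2: "cc" => no
  Position 3: "cc" => no
  Position 4: "cc" => no
  Position 5: "cc" => no
  Position 6: "cc" => no
Total occurrences: 1

1


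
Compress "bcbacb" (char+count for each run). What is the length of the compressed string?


Input: bcbacb
Runs:
  'b' x 1 => "b1"
  'c' x 1 => "c1"
  'b' x 1 => "b1"
  'a' x 1 => "a1"
  'c' x 1 => "c1"
  'b' x 1 => "b1"
Compressed: "b1c1b1a1c1b1"
Compressed length: 12

12


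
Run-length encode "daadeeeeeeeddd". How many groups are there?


Input: daadeeeeeeeddd
Scanning for consecutive runs:
  Group 1: 'd' x 1 (positions 0-0)
  Group 2: 'a' x 2 (positions 1-2)
  Group 3: 'd' x 1 (positions 3-3)
  Group 4: 'e' x 7 (positions 4-10)
  Group 5: 'd' x 3 (positions 11-13)
Total groups: 5

5


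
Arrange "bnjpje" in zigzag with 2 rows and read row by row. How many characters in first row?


Zigzag "bnjpje" into 2 rows:
Placing characters:
  'b' => row 0
  'n' => row 1
  'j' => row 0
  'p' => row 1
  'j' => row 0
  'e' => row 1
Rows:
  Row 0: "bjj"
  Row 1: "npe"
First row length: 3

3


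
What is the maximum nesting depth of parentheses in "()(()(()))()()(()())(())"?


Input: "()(()(()))()()(()())(())"
Tracking depth:
  Position 0 '(': depth becomes 1
  Position 1 ')': depth becomes 0
  Position 2 '(': depth becomes 1
  Position 3 '(': depth becomes 2
  Position 4 ')': depth becomes 1
  Position 5 '(': depth becomes 2
  Position 6 '(': depth becomes 3
  Position 7 ')': depth becomes 2
  Position 8 ')': depth becomes 1
  Position 9 ')': depth becomes 0
  Position 10 '(': depth becomes 1
  Position 11 ')': depth becomes 0
  Position 12 '(': depth becomes 1
  Position 13 ')': depth becomes 0
  Position 14 '(': depth becomes 1
  Position 15 '(': depth becomes 2
  Position 16 ')': depth becomes 1
  Position 17 '(': depth becomes 2
  Position 18 ')': depth becomes 1
  Position 19 ')': depth becomes 0
  Position 20 '(': depth becomes 1
  Position 21 '(': depth becomes 2
  Position 22 ')': depth becomes 1
  Position 23 ')': depth becomes 0
Maximum depth reached: 3

3
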